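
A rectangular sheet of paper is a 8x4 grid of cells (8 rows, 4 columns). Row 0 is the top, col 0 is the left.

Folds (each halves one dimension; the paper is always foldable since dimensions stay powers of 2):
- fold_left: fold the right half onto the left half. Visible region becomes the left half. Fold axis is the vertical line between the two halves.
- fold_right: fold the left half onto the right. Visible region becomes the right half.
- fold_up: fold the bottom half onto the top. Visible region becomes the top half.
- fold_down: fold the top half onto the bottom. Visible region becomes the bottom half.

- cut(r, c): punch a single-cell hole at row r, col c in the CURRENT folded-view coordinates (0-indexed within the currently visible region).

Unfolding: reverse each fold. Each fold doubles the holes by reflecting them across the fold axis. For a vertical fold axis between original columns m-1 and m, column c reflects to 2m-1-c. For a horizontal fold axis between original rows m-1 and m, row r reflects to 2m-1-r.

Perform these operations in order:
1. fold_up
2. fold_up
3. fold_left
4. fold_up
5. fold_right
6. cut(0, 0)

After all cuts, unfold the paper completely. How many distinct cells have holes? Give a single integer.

Op 1 fold_up: fold axis h@4; visible region now rows[0,4) x cols[0,4) = 4x4
Op 2 fold_up: fold axis h@2; visible region now rows[0,2) x cols[0,4) = 2x4
Op 3 fold_left: fold axis v@2; visible region now rows[0,2) x cols[0,2) = 2x2
Op 4 fold_up: fold axis h@1; visible region now rows[0,1) x cols[0,2) = 1x2
Op 5 fold_right: fold axis v@1; visible region now rows[0,1) x cols[1,2) = 1x1
Op 6 cut(0, 0): punch at orig (0,1); cuts so far [(0, 1)]; region rows[0,1) x cols[1,2) = 1x1
Unfold 1 (reflect across v@1): 2 holes -> [(0, 0), (0, 1)]
Unfold 2 (reflect across h@1): 4 holes -> [(0, 0), (0, 1), (1, 0), (1, 1)]
Unfold 3 (reflect across v@2): 8 holes -> [(0, 0), (0, 1), (0, 2), (0, 3), (1, 0), (1, 1), (1, 2), (1, 3)]
Unfold 4 (reflect across h@2): 16 holes -> [(0, 0), (0, 1), (0, 2), (0, 3), (1, 0), (1, 1), (1, 2), (1, 3), (2, 0), (2, 1), (2, 2), (2, 3), (3, 0), (3, 1), (3, 2), (3, 3)]
Unfold 5 (reflect across h@4): 32 holes -> [(0, 0), (0, 1), (0, 2), (0, 3), (1, 0), (1, 1), (1, 2), (1, 3), (2, 0), (2, 1), (2, 2), (2, 3), (3, 0), (3, 1), (3, 2), (3, 3), (4, 0), (4, 1), (4, 2), (4, 3), (5, 0), (5, 1), (5, 2), (5, 3), (6, 0), (6, 1), (6, 2), (6, 3), (7, 0), (7, 1), (7, 2), (7, 3)]

Answer: 32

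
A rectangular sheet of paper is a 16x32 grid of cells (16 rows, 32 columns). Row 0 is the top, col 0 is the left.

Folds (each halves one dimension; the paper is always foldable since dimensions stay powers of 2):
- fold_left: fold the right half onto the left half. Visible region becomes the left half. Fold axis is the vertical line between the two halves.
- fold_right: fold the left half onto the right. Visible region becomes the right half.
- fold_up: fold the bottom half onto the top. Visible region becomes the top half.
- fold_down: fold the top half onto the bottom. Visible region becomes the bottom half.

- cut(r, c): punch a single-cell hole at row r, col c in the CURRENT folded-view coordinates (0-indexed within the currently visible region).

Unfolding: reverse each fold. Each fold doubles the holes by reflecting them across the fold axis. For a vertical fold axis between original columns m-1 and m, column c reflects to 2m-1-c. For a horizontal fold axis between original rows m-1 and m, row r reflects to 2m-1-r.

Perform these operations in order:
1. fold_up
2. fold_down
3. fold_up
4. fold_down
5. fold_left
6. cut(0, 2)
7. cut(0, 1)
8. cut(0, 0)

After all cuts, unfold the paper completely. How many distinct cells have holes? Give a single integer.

Answer: 96

Derivation:
Op 1 fold_up: fold axis h@8; visible region now rows[0,8) x cols[0,32) = 8x32
Op 2 fold_down: fold axis h@4; visible region now rows[4,8) x cols[0,32) = 4x32
Op 3 fold_up: fold axis h@6; visible region now rows[4,6) x cols[0,32) = 2x32
Op 4 fold_down: fold axis h@5; visible region now rows[5,6) x cols[0,32) = 1x32
Op 5 fold_left: fold axis v@16; visible region now rows[5,6) x cols[0,16) = 1x16
Op 6 cut(0, 2): punch at orig (5,2); cuts so far [(5, 2)]; region rows[5,6) x cols[0,16) = 1x16
Op 7 cut(0, 1): punch at orig (5,1); cuts so far [(5, 1), (5, 2)]; region rows[5,6) x cols[0,16) = 1x16
Op 8 cut(0, 0): punch at orig (5,0); cuts so far [(5, 0), (5, 1), (5, 2)]; region rows[5,6) x cols[0,16) = 1x16
Unfold 1 (reflect across v@16): 6 holes -> [(5, 0), (5, 1), (5, 2), (5, 29), (5, 30), (5, 31)]
Unfold 2 (reflect across h@5): 12 holes -> [(4, 0), (4, 1), (4, 2), (4, 29), (4, 30), (4, 31), (5, 0), (5, 1), (5, 2), (5, 29), (5, 30), (5, 31)]
Unfold 3 (reflect across h@6): 24 holes -> [(4, 0), (4, 1), (4, 2), (4, 29), (4, 30), (4, 31), (5, 0), (5, 1), (5, 2), (5, 29), (5, 30), (5, 31), (6, 0), (6, 1), (6, 2), (6, 29), (6, 30), (6, 31), (7, 0), (7, 1), (7, 2), (7, 29), (7, 30), (7, 31)]
Unfold 4 (reflect across h@4): 48 holes -> [(0, 0), (0, 1), (0, 2), (0, 29), (0, 30), (0, 31), (1, 0), (1, 1), (1, 2), (1, 29), (1, 30), (1, 31), (2, 0), (2, 1), (2, 2), (2, 29), (2, 30), (2, 31), (3, 0), (3, 1), (3, 2), (3, 29), (3, 30), (3, 31), (4, 0), (4, 1), (4, 2), (4, 29), (4, 30), (4, 31), (5, 0), (5, 1), (5, 2), (5, 29), (5, 30), (5, 31), (6, 0), (6, 1), (6, 2), (6, 29), (6, 30), (6, 31), (7, 0), (7, 1), (7, 2), (7, 29), (7, 30), (7, 31)]
Unfold 5 (reflect across h@8): 96 holes -> [(0, 0), (0, 1), (0, 2), (0, 29), (0, 30), (0, 31), (1, 0), (1, 1), (1, 2), (1, 29), (1, 30), (1, 31), (2, 0), (2, 1), (2, 2), (2, 29), (2, 30), (2, 31), (3, 0), (3, 1), (3, 2), (3, 29), (3, 30), (3, 31), (4, 0), (4, 1), (4, 2), (4, 29), (4, 30), (4, 31), (5, 0), (5, 1), (5, 2), (5, 29), (5, 30), (5, 31), (6, 0), (6, 1), (6, 2), (6, 29), (6, 30), (6, 31), (7, 0), (7, 1), (7, 2), (7, 29), (7, 30), (7, 31), (8, 0), (8, 1), (8, 2), (8, 29), (8, 30), (8, 31), (9, 0), (9, 1), (9, 2), (9, 29), (9, 30), (9, 31), (10, 0), (10, 1), (10, 2), (10, 29), (10, 30), (10, 31), (11, 0), (11, 1), (11, 2), (11, 29), (11, 30), (11, 31), (12, 0), (12, 1), (12, 2), (12, 29), (12, 30), (12, 31), (13, 0), (13, 1), (13, 2), (13, 29), (13, 30), (13, 31), (14, 0), (14, 1), (14, 2), (14, 29), (14, 30), (14, 31), (15, 0), (15, 1), (15, 2), (15, 29), (15, 30), (15, 31)]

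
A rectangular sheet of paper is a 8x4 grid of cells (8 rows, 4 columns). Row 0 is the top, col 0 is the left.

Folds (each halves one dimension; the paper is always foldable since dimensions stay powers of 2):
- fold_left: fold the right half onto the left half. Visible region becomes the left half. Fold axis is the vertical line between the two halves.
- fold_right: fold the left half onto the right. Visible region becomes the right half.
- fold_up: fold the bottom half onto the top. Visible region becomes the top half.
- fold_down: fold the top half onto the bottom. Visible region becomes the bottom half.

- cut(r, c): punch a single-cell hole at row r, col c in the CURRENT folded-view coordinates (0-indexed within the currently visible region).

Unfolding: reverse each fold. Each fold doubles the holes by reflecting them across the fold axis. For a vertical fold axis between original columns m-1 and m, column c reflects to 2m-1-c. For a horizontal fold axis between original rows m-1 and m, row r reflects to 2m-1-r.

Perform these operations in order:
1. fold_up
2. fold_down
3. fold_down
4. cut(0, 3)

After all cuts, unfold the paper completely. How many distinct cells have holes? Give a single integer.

Answer: 8

Derivation:
Op 1 fold_up: fold axis h@4; visible region now rows[0,4) x cols[0,4) = 4x4
Op 2 fold_down: fold axis h@2; visible region now rows[2,4) x cols[0,4) = 2x4
Op 3 fold_down: fold axis h@3; visible region now rows[3,4) x cols[0,4) = 1x4
Op 4 cut(0, 3): punch at orig (3,3); cuts so far [(3, 3)]; region rows[3,4) x cols[0,4) = 1x4
Unfold 1 (reflect across h@3): 2 holes -> [(2, 3), (3, 3)]
Unfold 2 (reflect across h@2): 4 holes -> [(0, 3), (1, 3), (2, 3), (3, 3)]
Unfold 3 (reflect across h@4): 8 holes -> [(0, 3), (1, 3), (2, 3), (3, 3), (4, 3), (5, 3), (6, 3), (7, 3)]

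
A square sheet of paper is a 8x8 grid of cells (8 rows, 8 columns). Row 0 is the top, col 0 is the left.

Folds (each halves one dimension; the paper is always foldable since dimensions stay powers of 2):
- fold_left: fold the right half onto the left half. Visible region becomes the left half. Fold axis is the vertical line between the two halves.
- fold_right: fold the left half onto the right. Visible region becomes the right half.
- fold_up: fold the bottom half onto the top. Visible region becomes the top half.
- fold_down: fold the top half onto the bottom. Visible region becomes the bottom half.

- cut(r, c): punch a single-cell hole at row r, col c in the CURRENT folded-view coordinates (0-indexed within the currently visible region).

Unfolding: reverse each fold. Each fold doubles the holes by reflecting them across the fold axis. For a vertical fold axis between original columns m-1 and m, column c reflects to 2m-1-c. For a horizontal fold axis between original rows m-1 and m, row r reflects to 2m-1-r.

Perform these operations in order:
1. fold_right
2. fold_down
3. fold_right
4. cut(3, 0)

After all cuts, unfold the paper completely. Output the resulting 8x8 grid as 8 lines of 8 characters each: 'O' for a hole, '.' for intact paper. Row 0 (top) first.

Op 1 fold_right: fold axis v@4; visible region now rows[0,8) x cols[4,8) = 8x4
Op 2 fold_down: fold axis h@4; visible region now rows[4,8) x cols[4,8) = 4x4
Op 3 fold_right: fold axis v@6; visible region now rows[4,8) x cols[6,8) = 4x2
Op 4 cut(3, 0): punch at orig (7,6); cuts so far [(7, 6)]; region rows[4,8) x cols[6,8) = 4x2
Unfold 1 (reflect across v@6): 2 holes -> [(7, 5), (7, 6)]
Unfold 2 (reflect across h@4): 4 holes -> [(0, 5), (0, 6), (7, 5), (7, 6)]
Unfold 3 (reflect across v@4): 8 holes -> [(0, 1), (0, 2), (0, 5), (0, 6), (7, 1), (7, 2), (7, 5), (7, 6)]

Answer: .OO..OO.
........
........
........
........
........
........
.OO..OO.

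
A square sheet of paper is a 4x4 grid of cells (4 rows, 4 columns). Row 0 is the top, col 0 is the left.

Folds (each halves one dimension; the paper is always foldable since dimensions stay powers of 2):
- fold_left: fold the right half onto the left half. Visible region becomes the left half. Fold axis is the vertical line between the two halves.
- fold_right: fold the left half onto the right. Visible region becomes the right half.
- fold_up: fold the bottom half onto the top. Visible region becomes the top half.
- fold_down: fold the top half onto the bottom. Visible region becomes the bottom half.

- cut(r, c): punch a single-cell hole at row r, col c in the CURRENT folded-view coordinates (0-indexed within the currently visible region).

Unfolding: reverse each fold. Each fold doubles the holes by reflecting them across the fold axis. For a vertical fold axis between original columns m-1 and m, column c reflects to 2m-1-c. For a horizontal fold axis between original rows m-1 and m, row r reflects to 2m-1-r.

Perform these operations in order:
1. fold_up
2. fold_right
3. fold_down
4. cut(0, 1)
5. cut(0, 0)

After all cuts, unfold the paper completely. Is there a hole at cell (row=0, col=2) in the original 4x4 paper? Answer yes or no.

Op 1 fold_up: fold axis h@2; visible region now rows[0,2) x cols[0,4) = 2x4
Op 2 fold_right: fold axis v@2; visible region now rows[0,2) x cols[2,4) = 2x2
Op 3 fold_down: fold axis h@1; visible region now rows[1,2) x cols[2,4) = 1x2
Op 4 cut(0, 1): punch at orig (1,3); cuts so far [(1, 3)]; region rows[1,2) x cols[2,4) = 1x2
Op 5 cut(0, 0): punch at orig (1,2); cuts so far [(1, 2), (1, 3)]; region rows[1,2) x cols[2,4) = 1x2
Unfold 1 (reflect across h@1): 4 holes -> [(0, 2), (0, 3), (1, 2), (1, 3)]
Unfold 2 (reflect across v@2): 8 holes -> [(0, 0), (0, 1), (0, 2), (0, 3), (1, 0), (1, 1), (1, 2), (1, 3)]
Unfold 3 (reflect across h@2): 16 holes -> [(0, 0), (0, 1), (0, 2), (0, 3), (1, 0), (1, 1), (1, 2), (1, 3), (2, 0), (2, 1), (2, 2), (2, 3), (3, 0), (3, 1), (3, 2), (3, 3)]
Holes: [(0, 0), (0, 1), (0, 2), (0, 3), (1, 0), (1, 1), (1, 2), (1, 3), (2, 0), (2, 1), (2, 2), (2, 3), (3, 0), (3, 1), (3, 2), (3, 3)]

Answer: yes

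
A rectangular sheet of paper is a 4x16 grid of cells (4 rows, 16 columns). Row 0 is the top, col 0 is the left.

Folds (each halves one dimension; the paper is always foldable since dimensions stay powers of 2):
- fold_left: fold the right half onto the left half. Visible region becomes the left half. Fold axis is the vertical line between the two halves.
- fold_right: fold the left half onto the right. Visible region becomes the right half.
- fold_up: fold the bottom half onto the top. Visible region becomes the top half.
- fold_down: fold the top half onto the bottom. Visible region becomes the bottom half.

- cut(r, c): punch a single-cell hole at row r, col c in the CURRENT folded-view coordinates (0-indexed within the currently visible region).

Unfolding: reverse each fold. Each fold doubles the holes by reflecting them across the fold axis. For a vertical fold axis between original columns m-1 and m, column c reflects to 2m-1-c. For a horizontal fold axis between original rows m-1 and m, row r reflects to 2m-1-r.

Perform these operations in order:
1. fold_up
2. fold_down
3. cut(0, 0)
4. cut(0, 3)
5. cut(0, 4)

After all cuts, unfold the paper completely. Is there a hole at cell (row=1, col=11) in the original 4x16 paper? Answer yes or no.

Op 1 fold_up: fold axis h@2; visible region now rows[0,2) x cols[0,16) = 2x16
Op 2 fold_down: fold axis h@1; visible region now rows[1,2) x cols[0,16) = 1x16
Op 3 cut(0, 0): punch at orig (1,0); cuts so far [(1, 0)]; region rows[1,2) x cols[0,16) = 1x16
Op 4 cut(0, 3): punch at orig (1,3); cuts so far [(1, 0), (1, 3)]; region rows[1,2) x cols[0,16) = 1x16
Op 5 cut(0, 4): punch at orig (1,4); cuts so far [(1, 0), (1, 3), (1, 4)]; region rows[1,2) x cols[0,16) = 1x16
Unfold 1 (reflect across h@1): 6 holes -> [(0, 0), (0, 3), (0, 4), (1, 0), (1, 3), (1, 4)]
Unfold 2 (reflect across h@2): 12 holes -> [(0, 0), (0, 3), (0, 4), (1, 0), (1, 3), (1, 4), (2, 0), (2, 3), (2, 4), (3, 0), (3, 3), (3, 4)]
Holes: [(0, 0), (0, 3), (0, 4), (1, 0), (1, 3), (1, 4), (2, 0), (2, 3), (2, 4), (3, 0), (3, 3), (3, 4)]

Answer: no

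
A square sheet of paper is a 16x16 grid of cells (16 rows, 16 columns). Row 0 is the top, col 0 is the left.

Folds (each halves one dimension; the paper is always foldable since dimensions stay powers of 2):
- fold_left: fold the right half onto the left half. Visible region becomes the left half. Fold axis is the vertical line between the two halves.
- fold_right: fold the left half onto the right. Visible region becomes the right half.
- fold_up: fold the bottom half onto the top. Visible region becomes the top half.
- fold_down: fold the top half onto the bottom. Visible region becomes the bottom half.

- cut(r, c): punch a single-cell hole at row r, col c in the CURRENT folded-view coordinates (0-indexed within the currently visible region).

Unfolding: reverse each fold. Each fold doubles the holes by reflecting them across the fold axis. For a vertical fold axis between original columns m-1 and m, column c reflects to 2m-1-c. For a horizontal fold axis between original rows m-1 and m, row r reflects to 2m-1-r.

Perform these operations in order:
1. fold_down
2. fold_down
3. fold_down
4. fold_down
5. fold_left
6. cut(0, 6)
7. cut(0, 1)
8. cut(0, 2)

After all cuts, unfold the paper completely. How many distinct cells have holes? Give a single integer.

Op 1 fold_down: fold axis h@8; visible region now rows[8,16) x cols[0,16) = 8x16
Op 2 fold_down: fold axis h@12; visible region now rows[12,16) x cols[0,16) = 4x16
Op 3 fold_down: fold axis h@14; visible region now rows[14,16) x cols[0,16) = 2x16
Op 4 fold_down: fold axis h@15; visible region now rows[15,16) x cols[0,16) = 1x16
Op 5 fold_left: fold axis v@8; visible region now rows[15,16) x cols[0,8) = 1x8
Op 6 cut(0, 6): punch at orig (15,6); cuts so far [(15, 6)]; region rows[15,16) x cols[0,8) = 1x8
Op 7 cut(0, 1): punch at orig (15,1); cuts so far [(15, 1), (15, 6)]; region rows[15,16) x cols[0,8) = 1x8
Op 8 cut(0, 2): punch at orig (15,2); cuts so far [(15, 1), (15, 2), (15, 6)]; region rows[15,16) x cols[0,8) = 1x8
Unfold 1 (reflect across v@8): 6 holes -> [(15, 1), (15, 2), (15, 6), (15, 9), (15, 13), (15, 14)]
Unfold 2 (reflect across h@15): 12 holes -> [(14, 1), (14, 2), (14, 6), (14, 9), (14, 13), (14, 14), (15, 1), (15, 2), (15, 6), (15, 9), (15, 13), (15, 14)]
Unfold 3 (reflect across h@14): 24 holes -> [(12, 1), (12, 2), (12, 6), (12, 9), (12, 13), (12, 14), (13, 1), (13, 2), (13, 6), (13, 9), (13, 13), (13, 14), (14, 1), (14, 2), (14, 6), (14, 9), (14, 13), (14, 14), (15, 1), (15, 2), (15, 6), (15, 9), (15, 13), (15, 14)]
Unfold 4 (reflect across h@12): 48 holes -> [(8, 1), (8, 2), (8, 6), (8, 9), (8, 13), (8, 14), (9, 1), (9, 2), (9, 6), (9, 9), (9, 13), (9, 14), (10, 1), (10, 2), (10, 6), (10, 9), (10, 13), (10, 14), (11, 1), (11, 2), (11, 6), (11, 9), (11, 13), (11, 14), (12, 1), (12, 2), (12, 6), (12, 9), (12, 13), (12, 14), (13, 1), (13, 2), (13, 6), (13, 9), (13, 13), (13, 14), (14, 1), (14, 2), (14, 6), (14, 9), (14, 13), (14, 14), (15, 1), (15, 2), (15, 6), (15, 9), (15, 13), (15, 14)]
Unfold 5 (reflect across h@8): 96 holes -> [(0, 1), (0, 2), (0, 6), (0, 9), (0, 13), (0, 14), (1, 1), (1, 2), (1, 6), (1, 9), (1, 13), (1, 14), (2, 1), (2, 2), (2, 6), (2, 9), (2, 13), (2, 14), (3, 1), (3, 2), (3, 6), (3, 9), (3, 13), (3, 14), (4, 1), (4, 2), (4, 6), (4, 9), (4, 13), (4, 14), (5, 1), (5, 2), (5, 6), (5, 9), (5, 13), (5, 14), (6, 1), (6, 2), (6, 6), (6, 9), (6, 13), (6, 14), (7, 1), (7, 2), (7, 6), (7, 9), (7, 13), (7, 14), (8, 1), (8, 2), (8, 6), (8, 9), (8, 13), (8, 14), (9, 1), (9, 2), (9, 6), (9, 9), (9, 13), (9, 14), (10, 1), (10, 2), (10, 6), (10, 9), (10, 13), (10, 14), (11, 1), (11, 2), (11, 6), (11, 9), (11, 13), (11, 14), (12, 1), (12, 2), (12, 6), (12, 9), (12, 13), (12, 14), (13, 1), (13, 2), (13, 6), (13, 9), (13, 13), (13, 14), (14, 1), (14, 2), (14, 6), (14, 9), (14, 13), (14, 14), (15, 1), (15, 2), (15, 6), (15, 9), (15, 13), (15, 14)]

Answer: 96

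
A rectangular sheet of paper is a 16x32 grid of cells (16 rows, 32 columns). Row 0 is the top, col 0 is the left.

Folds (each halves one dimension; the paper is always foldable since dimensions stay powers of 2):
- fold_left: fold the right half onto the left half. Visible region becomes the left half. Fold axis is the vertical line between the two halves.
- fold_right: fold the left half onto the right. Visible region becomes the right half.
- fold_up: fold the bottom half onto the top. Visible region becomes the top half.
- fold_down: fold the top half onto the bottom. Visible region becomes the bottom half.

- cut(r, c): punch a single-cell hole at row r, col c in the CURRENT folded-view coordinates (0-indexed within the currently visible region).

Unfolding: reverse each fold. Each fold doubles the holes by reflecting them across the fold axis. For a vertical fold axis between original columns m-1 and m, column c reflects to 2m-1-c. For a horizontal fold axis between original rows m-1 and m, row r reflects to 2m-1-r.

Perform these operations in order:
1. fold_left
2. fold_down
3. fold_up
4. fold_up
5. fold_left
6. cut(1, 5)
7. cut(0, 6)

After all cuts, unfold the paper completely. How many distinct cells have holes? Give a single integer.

Answer: 64

Derivation:
Op 1 fold_left: fold axis v@16; visible region now rows[0,16) x cols[0,16) = 16x16
Op 2 fold_down: fold axis h@8; visible region now rows[8,16) x cols[0,16) = 8x16
Op 3 fold_up: fold axis h@12; visible region now rows[8,12) x cols[0,16) = 4x16
Op 4 fold_up: fold axis h@10; visible region now rows[8,10) x cols[0,16) = 2x16
Op 5 fold_left: fold axis v@8; visible region now rows[8,10) x cols[0,8) = 2x8
Op 6 cut(1, 5): punch at orig (9,5); cuts so far [(9, 5)]; region rows[8,10) x cols[0,8) = 2x8
Op 7 cut(0, 6): punch at orig (8,6); cuts so far [(8, 6), (9, 5)]; region rows[8,10) x cols[0,8) = 2x8
Unfold 1 (reflect across v@8): 4 holes -> [(8, 6), (8, 9), (9, 5), (9, 10)]
Unfold 2 (reflect across h@10): 8 holes -> [(8, 6), (8, 9), (9, 5), (9, 10), (10, 5), (10, 10), (11, 6), (11, 9)]
Unfold 3 (reflect across h@12): 16 holes -> [(8, 6), (8, 9), (9, 5), (9, 10), (10, 5), (10, 10), (11, 6), (11, 9), (12, 6), (12, 9), (13, 5), (13, 10), (14, 5), (14, 10), (15, 6), (15, 9)]
Unfold 4 (reflect across h@8): 32 holes -> [(0, 6), (0, 9), (1, 5), (1, 10), (2, 5), (2, 10), (3, 6), (3, 9), (4, 6), (4, 9), (5, 5), (5, 10), (6, 5), (6, 10), (7, 6), (7, 9), (8, 6), (8, 9), (9, 5), (9, 10), (10, 5), (10, 10), (11, 6), (11, 9), (12, 6), (12, 9), (13, 5), (13, 10), (14, 5), (14, 10), (15, 6), (15, 9)]
Unfold 5 (reflect across v@16): 64 holes -> [(0, 6), (0, 9), (0, 22), (0, 25), (1, 5), (1, 10), (1, 21), (1, 26), (2, 5), (2, 10), (2, 21), (2, 26), (3, 6), (3, 9), (3, 22), (3, 25), (4, 6), (4, 9), (4, 22), (4, 25), (5, 5), (5, 10), (5, 21), (5, 26), (6, 5), (6, 10), (6, 21), (6, 26), (7, 6), (7, 9), (7, 22), (7, 25), (8, 6), (8, 9), (8, 22), (8, 25), (9, 5), (9, 10), (9, 21), (9, 26), (10, 5), (10, 10), (10, 21), (10, 26), (11, 6), (11, 9), (11, 22), (11, 25), (12, 6), (12, 9), (12, 22), (12, 25), (13, 5), (13, 10), (13, 21), (13, 26), (14, 5), (14, 10), (14, 21), (14, 26), (15, 6), (15, 9), (15, 22), (15, 25)]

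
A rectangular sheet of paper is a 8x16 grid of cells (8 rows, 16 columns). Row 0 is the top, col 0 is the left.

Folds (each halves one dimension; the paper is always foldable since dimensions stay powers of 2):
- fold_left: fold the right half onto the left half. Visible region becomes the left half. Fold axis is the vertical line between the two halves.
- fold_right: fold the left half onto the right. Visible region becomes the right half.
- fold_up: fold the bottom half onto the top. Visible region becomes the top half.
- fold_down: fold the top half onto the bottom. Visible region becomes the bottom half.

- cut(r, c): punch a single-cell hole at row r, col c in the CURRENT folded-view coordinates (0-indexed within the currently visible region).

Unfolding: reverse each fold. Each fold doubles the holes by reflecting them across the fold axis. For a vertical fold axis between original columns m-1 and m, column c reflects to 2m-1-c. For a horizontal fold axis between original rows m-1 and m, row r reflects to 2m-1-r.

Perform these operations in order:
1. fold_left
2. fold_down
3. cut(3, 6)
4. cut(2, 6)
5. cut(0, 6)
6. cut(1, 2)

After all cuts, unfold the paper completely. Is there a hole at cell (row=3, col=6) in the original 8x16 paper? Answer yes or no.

Op 1 fold_left: fold axis v@8; visible region now rows[0,8) x cols[0,8) = 8x8
Op 2 fold_down: fold axis h@4; visible region now rows[4,8) x cols[0,8) = 4x8
Op 3 cut(3, 6): punch at orig (7,6); cuts so far [(7, 6)]; region rows[4,8) x cols[0,8) = 4x8
Op 4 cut(2, 6): punch at orig (6,6); cuts so far [(6, 6), (7, 6)]; region rows[4,8) x cols[0,8) = 4x8
Op 5 cut(0, 6): punch at orig (4,6); cuts so far [(4, 6), (6, 6), (7, 6)]; region rows[4,8) x cols[0,8) = 4x8
Op 6 cut(1, 2): punch at orig (5,2); cuts so far [(4, 6), (5, 2), (6, 6), (7, 6)]; region rows[4,8) x cols[0,8) = 4x8
Unfold 1 (reflect across h@4): 8 holes -> [(0, 6), (1, 6), (2, 2), (3, 6), (4, 6), (5, 2), (6, 6), (7, 6)]
Unfold 2 (reflect across v@8): 16 holes -> [(0, 6), (0, 9), (1, 6), (1, 9), (2, 2), (2, 13), (3, 6), (3, 9), (4, 6), (4, 9), (5, 2), (5, 13), (6, 6), (6, 9), (7, 6), (7, 9)]
Holes: [(0, 6), (0, 9), (1, 6), (1, 9), (2, 2), (2, 13), (3, 6), (3, 9), (4, 6), (4, 9), (5, 2), (5, 13), (6, 6), (6, 9), (7, 6), (7, 9)]

Answer: yes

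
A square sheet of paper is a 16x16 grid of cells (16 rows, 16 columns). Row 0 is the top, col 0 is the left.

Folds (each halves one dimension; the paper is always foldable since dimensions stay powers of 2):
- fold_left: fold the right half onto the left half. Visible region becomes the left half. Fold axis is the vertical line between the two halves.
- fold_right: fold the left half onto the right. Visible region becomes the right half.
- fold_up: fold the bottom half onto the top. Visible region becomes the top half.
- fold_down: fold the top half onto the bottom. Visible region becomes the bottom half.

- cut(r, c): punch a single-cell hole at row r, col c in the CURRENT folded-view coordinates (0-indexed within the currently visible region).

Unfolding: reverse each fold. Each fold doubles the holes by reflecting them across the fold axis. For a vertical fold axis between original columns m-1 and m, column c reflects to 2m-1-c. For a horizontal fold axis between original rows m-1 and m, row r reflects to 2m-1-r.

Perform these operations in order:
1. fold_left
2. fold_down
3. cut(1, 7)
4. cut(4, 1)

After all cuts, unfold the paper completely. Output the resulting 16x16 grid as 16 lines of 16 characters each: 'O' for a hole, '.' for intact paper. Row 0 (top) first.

Answer: ................
................
................
.O............O.
................
................
.......OO.......
................
................
.......OO.......
................
................
.O............O.
................
................
................

Derivation:
Op 1 fold_left: fold axis v@8; visible region now rows[0,16) x cols[0,8) = 16x8
Op 2 fold_down: fold axis h@8; visible region now rows[8,16) x cols[0,8) = 8x8
Op 3 cut(1, 7): punch at orig (9,7); cuts so far [(9, 7)]; region rows[8,16) x cols[0,8) = 8x8
Op 4 cut(4, 1): punch at orig (12,1); cuts so far [(9, 7), (12, 1)]; region rows[8,16) x cols[0,8) = 8x8
Unfold 1 (reflect across h@8): 4 holes -> [(3, 1), (6, 7), (9, 7), (12, 1)]
Unfold 2 (reflect across v@8): 8 holes -> [(3, 1), (3, 14), (6, 7), (6, 8), (9, 7), (9, 8), (12, 1), (12, 14)]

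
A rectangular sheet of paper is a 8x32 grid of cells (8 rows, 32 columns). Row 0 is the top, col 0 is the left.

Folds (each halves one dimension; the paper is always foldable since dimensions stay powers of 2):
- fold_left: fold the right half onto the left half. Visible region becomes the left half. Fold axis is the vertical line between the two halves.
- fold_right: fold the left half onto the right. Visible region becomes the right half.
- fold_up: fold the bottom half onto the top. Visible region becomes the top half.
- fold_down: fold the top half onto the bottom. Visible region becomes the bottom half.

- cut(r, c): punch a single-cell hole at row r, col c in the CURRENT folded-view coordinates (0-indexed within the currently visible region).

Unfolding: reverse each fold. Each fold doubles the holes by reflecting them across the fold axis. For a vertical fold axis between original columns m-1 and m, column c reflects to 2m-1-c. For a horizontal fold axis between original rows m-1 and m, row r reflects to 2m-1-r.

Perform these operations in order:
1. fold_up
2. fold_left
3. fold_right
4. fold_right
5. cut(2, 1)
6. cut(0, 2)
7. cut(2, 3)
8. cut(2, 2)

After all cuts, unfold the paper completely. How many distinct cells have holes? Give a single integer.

Op 1 fold_up: fold axis h@4; visible region now rows[0,4) x cols[0,32) = 4x32
Op 2 fold_left: fold axis v@16; visible region now rows[0,4) x cols[0,16) = 4x16
Op 3 fold_right: fold axis v@8; visible region now rows[0,4) x cols[8,16) = 4x8
Op 4 fold_right: fold axis v@12; visible region now rows[0,4) x cols[12,16) = 4x4
Op 5 cut(2, 1): punch at orig (2,13); cuts so far [(2, 13)]; region rows[0,4) x cols[12,16) = 4x4
Op 6 cut(0, 2): punch at orig (0,14); cuts so far [(0, 14), (2, 13)]; region rows[0,4) x cols[12,16) = 4x4
Op 7 cut(2, 3): punch at orig (2,15); cuts so far [(0, 14), (2, 13), (2, 15)]; region rows[0,4) x cols[12,16) = 4x4
Op 8 cut(2, 2): punch at orig (2,14); cuts so far [(0, 14), (2, 13), (2, 14), (2, 15)]; region rows[0,4) x cols[12,16) = 4x4
Unfold 1 (reflect across v@12): 8 holes -> [(0, 9), (0, 14), (2, 8), (2, 9), (2, 10), (2, 13), (2, 14), (2, 15)]
Unfold 2 (reflect across v@8): 16 holes -> [(0, 1), (0, 6), (0, 9), (0, 14), (2, 0), (2, 1), (2, 2), (2, 5), (2, 6), (2, 7), (2, 8), (2, 9), (2, 10), (2, 13), (2, 14), (2, 15)]
Unfold 3 (reflect across v@16): 32 holes -> [(0, 1), (0, 6), (0, 9), (0, 14), (0, 17), (0, 22), (0, 25), (0, 30), (2, 0), (2, 1), (2, 2), (2, 5), (2, 6), (2, 7), (2, 8), (2, 9), (2, 10), (2, 13), (2, 14), (2, 15), (2, 16), (2, 17), (2, 18), (2, 21), (2, 22), (2, 23), (2, 24), (2, 25), (2, 26), (2, 29), (2, 30), (2, 31)]
Unfold 4 (reflect across h@4): 64 holes -> [(0, 1), (0, 6), (0, 9), (0, 14), (0, 17), (0, 22), (0, 25), (0, 30), (2, 0), (2, 1), (2, 2), (2, 5), (2, 6), (2, 7), (2, 8), (2, 9), (2, 10), (2, 13), (2, 14), (2, 15), (2, 16), (2, 17), (2, 18), (2, 21), (2, 22), (2, 23), (2, 24), (2, 25), (2, 26), (2, 29), (2, 30), (2, 31), (5, 0), (5, 1), (5, 2), (5, 5), (5, 6), (5, 7), (5, 8), (5, 9), (5, 10), (5, 13), (5, 14), (5, 15), (5, 16), (5, 17), (5, 18), (5, 21), (5, 22), (5, 23), (5, 24), (5, 25), (5, 26), (5, 29), (5, 30), (5, 31), (7, 1), (7, 6), (7, 9), (7, 14), (7, 17), (7, 22), (7, 25), (7, 30)]

Answer: 64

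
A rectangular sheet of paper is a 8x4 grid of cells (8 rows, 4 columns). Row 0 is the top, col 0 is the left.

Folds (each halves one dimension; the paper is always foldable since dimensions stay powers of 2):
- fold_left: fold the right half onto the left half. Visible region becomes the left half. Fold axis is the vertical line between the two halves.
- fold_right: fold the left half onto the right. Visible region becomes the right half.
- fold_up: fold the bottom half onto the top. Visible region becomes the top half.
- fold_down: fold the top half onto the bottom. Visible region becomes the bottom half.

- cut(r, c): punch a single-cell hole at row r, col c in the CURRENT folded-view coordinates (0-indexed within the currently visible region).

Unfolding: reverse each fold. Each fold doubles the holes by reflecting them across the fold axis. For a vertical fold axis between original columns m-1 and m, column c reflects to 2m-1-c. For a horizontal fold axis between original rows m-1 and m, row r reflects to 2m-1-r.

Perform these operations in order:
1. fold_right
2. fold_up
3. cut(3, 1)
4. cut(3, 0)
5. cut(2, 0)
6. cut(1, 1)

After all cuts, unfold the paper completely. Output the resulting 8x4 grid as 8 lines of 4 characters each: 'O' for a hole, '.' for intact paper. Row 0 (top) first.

Answer: ....
O..O
.OO.
OOOO
OOOO
.OO.
O..O
....

Derivation:
Op 1 fold_right: fold axis v@2; visible region now rows[0,8) x cols[2,4) = 8x2
Op 2 fold_up: fold axis h@4; visible region now rows[0,4) x cols[2,4) = 4x2
Op 3 cut(3, 1): punch at orig (3,3); cuts so far [(3, 3)]; region rows[0,4) x cols[2,4) = 4x2
Op 4 cut(3, 0): punch at orig (3,2); cuts so far [(3, 2), (3, 3)]; region rows[0,4) x cols[2,4) = 4x2
Op 5 cut(2, 0): punch at orig (2,2); cuts so far [(2, 2), (3, 2), (3, 3)]; region rows[0,4) x cols[2,4) = 4x2
Op 6 cut(1, 1): punch at orig (1,3); cuts so far [(1, 3), (2, 2), (3, 2), (3, 3)]; region rows[0,4) x cols[2,4) = 4x2
Unfold 1 (reflect across h@4): 8 holes -> [(1, 3), (2, 2), (3, 2), (3, 3), (4, 2), (4, 3), (5, 2), (6, 3)]
Unfold 2 (reflect across v@2): 16 holes -> [(1, 0), (1, 3), (2, 1), (2, 2), (3, 0), (3, 1), (3, 2), (3, 3), (4, 0), (4, 1), (4, 2), (4, 3), (5, 1), (5, 2), (6, 0), (6, 3)]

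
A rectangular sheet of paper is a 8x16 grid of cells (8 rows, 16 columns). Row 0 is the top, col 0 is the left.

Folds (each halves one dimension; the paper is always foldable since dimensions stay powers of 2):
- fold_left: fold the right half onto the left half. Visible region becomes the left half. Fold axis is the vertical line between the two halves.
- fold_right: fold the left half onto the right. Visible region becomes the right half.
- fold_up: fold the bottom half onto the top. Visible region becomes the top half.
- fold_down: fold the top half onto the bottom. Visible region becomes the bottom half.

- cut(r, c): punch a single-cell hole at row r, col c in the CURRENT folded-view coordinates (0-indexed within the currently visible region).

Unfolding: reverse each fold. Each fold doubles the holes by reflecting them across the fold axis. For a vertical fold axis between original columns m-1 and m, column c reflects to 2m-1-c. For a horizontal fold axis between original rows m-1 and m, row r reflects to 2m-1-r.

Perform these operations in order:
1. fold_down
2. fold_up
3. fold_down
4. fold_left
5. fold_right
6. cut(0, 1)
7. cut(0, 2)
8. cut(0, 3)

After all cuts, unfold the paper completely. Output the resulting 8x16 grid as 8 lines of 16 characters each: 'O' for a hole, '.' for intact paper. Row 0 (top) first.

Answer: OOO..OOOOOO..OOO
OOO..OOOOOO..OOO
OOO..OOOOOO..OOO
OOO..OOOOOO..OOO
OOO..OOOOOO..OOO
OOO..OOOOOO..OOO
OOO..OOOOOO..OOO
OOO..OOOOOO..OOO

Derivation:
Op 1 fold_down: fold axis h@4; visible region now rows[4,8) x cols[0,16) = 4x16
Op 2 fold_up: fold axis h@6; visible region now rows[4,6) x cols[0,16) = 2x16
Op 3 fold_down: fold axis h@5; visible region now rows[5,6) x cols[0,16) = 1x16
Op 4 fold_left: fold axis v@8; visible region now rows[5,6) x cols[0,8) = 1x8
Op 5 fold_right: fold axis v@4; visible region now rows[5,6) x cols[4,8) = 1x4
Op 6 cut(0, 1): punch at orig (5,5); cuts so far [(5, 5)]; region rows[5,6) x cols[4,8) = 1x4
Op 7 cut(0, 2): punch at orig (5,6); cuts so far [(5, 5), (5, 6)]; region rows[5,6) x cols[4,8) = 1x4
Op 8 cut(0, 3): punch at orig (5,7); cuts so far [(5, 5), (5, 6), (5, 7)]; region rows[5,6) x cols[4,8) = 1x4
Unfold 1 (reflect across v@4): 6 holes -> [(5, 0), (5, 1), (5, 2), (5, 5), (5, 6), (5, 7)]
Unfold 2 (reflect across v@8): 12 holes -> [(5, 0), (5, 1), (5, 2), (5, 5), (5, 6), (5, 7), (5, 8), (5, 9), (5, 10), (5, 13), (5, 14), (5, 15)]
Unfold 3 (reflect across h@5): 24 holes -> [(4, 0), (4, 1), (4, 2), (4, 5), (4, 6), (4, 7), (4, 8), (4, 9), (4, 10), (4, 13), (4, 14), (4, 15), (5, 0), (5, 1), (5, 2), (5, 5), (5, 6), (5, 7), (5, 8), (5, 9), (5, 10), (5, 13), (5, 14), (5, 15)]
Unfold 4 (reflect across h@6): 48 holes -> [(4, 0), (4, 1), (4, 2), (4, 5), (4, 6), (4, 7), (4, 8), (4, 9), (4, 10), (4, 13), (4, 14), (4, 15), (5, 0), (5, 1), (5, 2), (5, 5), (5, 6), (5, 7), (5, 8), (5, 9), (5, 10), (5, 13), (5, 14), (5, 15), (6, 0), (6, 1), (6, 2), (6, 5), (6, 6), (6, 7), (6, 8), (6, 9), (6, 10), (6, 13), (6, 14), (6, 15), (7, 0), (7, 1), (7, 2), (7, 5), (7, 6), (7, 7), (7, 8), (7, 9), (7, 10), (7, 13), (7, 14), (7, 15)]
Unfold 5 (reflect across h@4): 96 holes -> [(0, 0), (0, 1), (0, 2), (0, 5), (0, 6), (0, 7), (0, 8), (0, 9), (0, 10), (0, 13), (0, 14), (0, 15), (1, 0), (1, 1), (1, 2), (1, 5), (1, 6), (1, 7), (1, 8), (1, 9), (1, 10), (1, 13), (1, 14), (1, 15), (2, 0), (2, 1), (2, 2), (2, 5), (2, 6), (2, 7), (2, 8), (2, 9), (2, 10), (2, 13), (2, 14), (2, 15), (3, 0), (3, 1), (3, 2), (3, 5), (3, 6), (3, 7), (3, 8), (3, 9), (3, 10), (3, 13), (3, 14), (3, 15), (4, 0), (4, 1), (4, 2), (4, 5), (4, 6), (4, 7), (4, 8), (4, 9), (4, 10), (4, 13), (4, 14), (4, 15), (5, 0), (5, 1), (5, 2), (5, 5), (5, 6), (5, 7), (5, 8), (5, 9), (5, 10), (5, 13), (5, 14), (5, 15), (6, 0), (6, 1), (6, 2), (6, 5), (6, 6), (6, 7), (6, 8), (6, 9), (6, 10), (6, 13), (6, 14), (6, 15), (7, 0), (7, 1), (7, 2), (7, 5), (7, 6), (7, 7), (7, 8), (7, 9), (7, 10), (7, 13), (7, 14), (7, 15)]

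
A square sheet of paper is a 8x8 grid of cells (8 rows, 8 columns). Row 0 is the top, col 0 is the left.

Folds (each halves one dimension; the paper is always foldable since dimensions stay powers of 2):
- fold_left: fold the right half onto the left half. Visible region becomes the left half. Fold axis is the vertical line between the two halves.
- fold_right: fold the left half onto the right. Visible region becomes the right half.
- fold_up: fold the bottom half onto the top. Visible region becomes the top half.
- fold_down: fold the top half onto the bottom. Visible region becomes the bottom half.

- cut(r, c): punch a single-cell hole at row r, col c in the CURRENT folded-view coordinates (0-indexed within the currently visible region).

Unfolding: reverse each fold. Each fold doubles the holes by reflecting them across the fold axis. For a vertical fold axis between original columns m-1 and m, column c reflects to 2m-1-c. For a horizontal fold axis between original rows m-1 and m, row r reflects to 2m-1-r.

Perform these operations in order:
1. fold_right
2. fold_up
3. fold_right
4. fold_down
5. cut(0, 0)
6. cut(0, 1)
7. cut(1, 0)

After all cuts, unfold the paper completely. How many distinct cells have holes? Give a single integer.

Op 1 fold_right: fold axis v@4; visible region now rows[0,8) x cols[4,8) = 8x4
Op 2 fold_up: fold axis h@4; visible region now rows[0,4) x cols[4,8) = 4x4
Op 3 fold_right: fold axis v@6; visible region now rows[0,4) x cols[6,8) = 4x2
Op 4 fold_down: fold axis h@2; visible region now rows[2,4) x cols[6,8) = 2x2
Op 5 cut(0, 0): punch at orig (2,6); cuts so far [(2, 6)]; region rows[2,4) x cols[6,8) = 2x2
Op 6 cut(0, 1): punch at orig (2,7); cuts so far [(2, 6), (2, 7)]; region rows[2,4) x cols[6,8) = 2x2
Op 7 cut(1, 0): punch at orig (3,6); cuts so far [(2, 6), (2, 7), (3, 6)]; region rows[2,4) x cols[6,8) = 2x2
Unfold 1 (reflect across h@2): 6 holes -> [(0, 6), (1, 6), (1, 7), (2, 6), (2, 7), (3, 6)]
Unfold 2 (reflect across v@6): 12 holes -> [(0, 5), (0, 6), (1, 4), (1, 5), (1, 6), (1, 7), (2, 4), (2, 5), (2, 6), (2, 7), (3, 5), (3, 6)]
Unfold 3 (reflect across h@4): 24 holes -> [(0, 5), (0, 6), (1, 4), (1, 5), (1, 6), (1, 7), (2, 4), (2, 5), (2, 6), (2, 7), (3, 5), (3, 6), (4, 5), (4, 6), (5, 4), (5, 5), (5, 6), (5, 7), (6, 4), (6, 5), (6, 6), (6, 7), (7, 5), (7, 6)]
Unfold 4 (reflect across v@4): 48 holes -> [(0, 1), (0, 2), (0, 5), (0, 6), (1, 0), (1, 1), (1, 2), (1, 3), (1, 4), (1, 5), (1, 6), (1, 7), (2, 0), (2, 1), (2, 2), (2, 3), (2, 4), (2, 5), (2, 6), (2, 7), (3, 1), (3, 2), (3, 5), (3, 6), (4, 1), (4, 2), (4, 5), (4, 6), (5, 0), (5, 1), (5, 2), (5, 3), (5, 4), (5, 5), (5, 6), (5, 7), (6, 0), (6, 1), (6, 2), (6, 3), (6, 4), (6, 5), (6, 6), (6, 7), (7, 1), (7, 2), (7, 5), (7, 6)]

Answer: 48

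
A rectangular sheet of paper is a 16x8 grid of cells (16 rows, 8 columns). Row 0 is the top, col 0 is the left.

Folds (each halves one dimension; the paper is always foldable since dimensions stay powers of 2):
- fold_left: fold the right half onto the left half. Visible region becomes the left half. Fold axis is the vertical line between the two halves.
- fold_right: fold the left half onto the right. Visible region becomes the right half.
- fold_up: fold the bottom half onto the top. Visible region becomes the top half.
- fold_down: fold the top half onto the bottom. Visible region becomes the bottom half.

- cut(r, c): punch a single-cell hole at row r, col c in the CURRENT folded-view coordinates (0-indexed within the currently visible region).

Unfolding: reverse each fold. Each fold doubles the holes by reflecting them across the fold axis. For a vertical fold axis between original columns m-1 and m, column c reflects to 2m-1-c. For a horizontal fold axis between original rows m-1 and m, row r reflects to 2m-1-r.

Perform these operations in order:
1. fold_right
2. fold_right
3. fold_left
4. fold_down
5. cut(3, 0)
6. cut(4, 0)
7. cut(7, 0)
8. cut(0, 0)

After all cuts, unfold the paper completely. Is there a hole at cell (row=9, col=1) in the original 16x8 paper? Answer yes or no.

Answer: no

Derivation:
Op 1 fold_right: fold axis v@4; visible region now rows[0,16) x cols[4,8) = 16x4
Op 2 fold_right: fold axis v@6; visible region now rows[0,16) x cols[6,8) = 16x2
Op 3 fold_left: fold axis v@7; visible region now rows[0,16) x cols[6,7) = 16x1
Op 4 fold_down: fold axis h@8; visible region now rows[8,16) x cols[6,7) = 8x1
Op 5 cut(3, 0): punch at orig (11,6); cuts so far [(11, 6)]; region rows[8,16) x cols[6,7) = 8x1
Op 6 cut(4, 0): punch at orig (12,6); cuts so far [(11, 6), (12, 6)]; region rows[8,16) x cols[6,7) = 8x1
Op 7 cut(7, 0): punch at orig (15,6); cuts so far [(11, 6), (12, 6), (15, 6)]; region rows[8,16) x cols[6,7) = 8x1
Op 8 cut(0, 0): punch at orig (8,6); cuts so far [(8, 6), (11, 6), (12, 6), (15, 6)]; region rows[8,16) x cols[6,7) = 8x1
Unfold 1 (reflect across h@8): 8 holes -> [(0, 6), (3, 6), (4, 6), (7, 6), (8, 6), (11, 6), (12, 6), (15, 6)]
Unfold 2 (reflect across v@7): 16 holes -> [(0, 6), (0, 7), (3, 6), (3, 7), (4, 6), (4, 7), (7, 6), (7, 7), (8, 6), (8, 7), (11, 6), (11, 7), (12, 6), (12, 7), (15, 6), (15, 7)]
Unfold 3 (reflect across v@6): 32 holes -> [(0, 4), (0, 5), (0, 6), (0, 7), (3, 4), (3, 5), (3, 6), (3, 7), (4, 4), (4, 5), (4, 6), (4, 7), (7, 4), (7, 5), (7, 6), (7, 7), (8, 4), (8, 5), (8, 6), (8, 7), (11, 4), (11, 5), (11, 6), (11, 7), (12, 4), (12, 5), (12, 6), (12, 7), (15, 4), (15, 5), (15, 6), (15, 7)]
Unfold 4 (reflect across v@4): 64 holes -> [(0, 0), (0, 1), (0, 2), (0, 3), (0, 4), (0, 5), (0, 6), (0, 7), (3, 0), (3, 1), (3, 2), (3, 3), (3, 4), (3, 5), (3, 6), (3, 7), (4, 0), (4, 1), (4, 2), (4, 3), (4, 4), (4, 5), (4, 6), (4, 7), (7, 0), (7, 1), (7, 2), (7, 3), (7, 4), (7, 5), (7, 6), (7, 7), (8, 0), (8, 1), (8, 2), (8, 3), (8, 4), (8, 5), (8, 6), (8, 7), (11, 0), (11, 1), (11, 2), (11, 3), (11, 4), (11, 5), (11, 6), (11, 7), (12, 0), (12, 1), (12, 2), (12, 3), (12, 4), (12, 5), (12, 6), (12, 7), (15, 0), (15, 1), (15, 2), (15, 3), (15, 4), (15, 5), (15, 6), (15, 7)]
Holes: [(0, 0), (0, 1), (0, 2), (0, 3), (0, 4), (0, 5), (0, 6), (0, 7), (3, 0), (3, 1), (3, 2), (3, 3), (3, 4), (3, 5), (3, 6), (3, 7), (4, 0), (4, 1), (4, 2), (4, 3), (4, 4), (4, 5), (4, 6), (4, 7), (7, 0), (7, 1), (7, 2), (7, 3), (7, 4), (7, 5), (7, 6), (7, 7), (8, 0), (8, 1), (8, 2), (8, 3), (8, 4), (8, 5), (8, 6), (8, 7), (11, 0), (11, 1), (11, 2), (11, 3), (11, 4), (11, 5), (11, 6), (11, 7), (12, 0), (12, 1), (12, 2), (12, 3), (12, 4), (12, 5), (12, 6), (12, 7), (15, 0), (15, 1), (15, 2), (15, 3), (15, 4), (15, 5), (15, 6), (15, 7)]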